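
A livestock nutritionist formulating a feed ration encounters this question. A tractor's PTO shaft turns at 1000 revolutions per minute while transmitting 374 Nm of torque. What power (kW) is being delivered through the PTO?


P = 2*pi*n*T / 60000
  = 2*pi * 1000 * 374 / 60000
  = 2349911.30 / 60000
  = 39.17 kW


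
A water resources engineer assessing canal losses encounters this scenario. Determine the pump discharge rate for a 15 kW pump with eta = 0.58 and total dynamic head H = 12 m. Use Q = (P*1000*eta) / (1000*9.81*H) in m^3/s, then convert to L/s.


Q = (P * 1000 * eta) / (rho * g * H)
  = (15 * 1000 * 0.58) / (1000 * 9.81 * 12)
  = 8700 / 117720
  = 0.07390 m^3/s = 73.90 L/s


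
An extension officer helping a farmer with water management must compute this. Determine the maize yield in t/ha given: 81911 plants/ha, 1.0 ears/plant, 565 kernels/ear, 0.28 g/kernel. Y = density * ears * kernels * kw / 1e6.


Y = density * ears * kernels * kw
  = 81911 * 1.0 * 565 * 0.28 g/ha
  = 12958320.20 g/ha
  = 12958.32 kg/ha = 12.96 t/ha


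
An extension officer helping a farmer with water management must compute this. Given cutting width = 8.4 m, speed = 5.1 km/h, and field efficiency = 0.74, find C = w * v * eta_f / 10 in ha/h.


C = w * v * eta_f / 10
  = 8.4 * 5.1 * 0.74 / 10
  = 31.70 / 10
  = 3.17 ha/h


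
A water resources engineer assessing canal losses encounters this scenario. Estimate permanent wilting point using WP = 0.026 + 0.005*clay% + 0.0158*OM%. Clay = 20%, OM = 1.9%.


WP = 0.026 + 0.005*20 + 0.0158*1.9
   = 0.026 + 0.1000 + 0.0300
   = 0.1560


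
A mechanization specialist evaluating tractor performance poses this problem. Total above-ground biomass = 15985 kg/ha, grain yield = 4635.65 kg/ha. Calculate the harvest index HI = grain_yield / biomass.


HI = grain_yield / biomass
   = 4635.65 / 15985
   = 0.29


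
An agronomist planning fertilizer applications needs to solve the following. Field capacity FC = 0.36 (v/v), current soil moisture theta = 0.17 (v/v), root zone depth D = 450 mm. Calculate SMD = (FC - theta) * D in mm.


SMD = (FC - theta) * D
    = (0.36 - 0.17) * 450
    = 0.190 * 450
    = 85.50 mm


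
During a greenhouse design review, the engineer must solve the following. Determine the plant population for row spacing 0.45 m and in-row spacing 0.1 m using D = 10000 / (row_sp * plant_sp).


D = 10000 / (row_sp * plant_sp)
  = 10000 / (0.45 * 0.1)
  = 10000 / 0.0450
  = 222222.22 plants/ha


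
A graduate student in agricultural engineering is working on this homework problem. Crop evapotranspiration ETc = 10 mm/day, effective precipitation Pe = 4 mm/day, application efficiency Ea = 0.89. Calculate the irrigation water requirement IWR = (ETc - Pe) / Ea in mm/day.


IWR = (ETc - Pe) / Ea
    = (10 - 4) / 0.89
    = 6 / 0.89
    = 6.74 mm/day


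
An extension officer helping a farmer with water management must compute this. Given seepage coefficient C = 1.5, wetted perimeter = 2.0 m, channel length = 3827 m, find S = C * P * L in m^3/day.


S = C * P * L
  = 1.5 * 2.0 * 3827
  = 11481 m^3/day


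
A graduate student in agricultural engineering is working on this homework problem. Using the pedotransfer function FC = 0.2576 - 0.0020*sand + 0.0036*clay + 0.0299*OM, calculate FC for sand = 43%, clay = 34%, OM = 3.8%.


FC = 0.2576 - 0.0020*43 + 0.0036*34 + 0.0299*3.8
   = 0.2576 - 0.0860 + 0.1224 + 0.1136
   = 0.4076


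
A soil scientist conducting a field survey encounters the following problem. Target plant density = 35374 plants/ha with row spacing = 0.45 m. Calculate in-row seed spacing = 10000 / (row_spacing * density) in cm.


spacing = 10000 / (row_sp * density)
        = 10000 / (0.45 * 35374)
        = 10000 / 15918.30
        = 0.62821 m = 62.82 cm


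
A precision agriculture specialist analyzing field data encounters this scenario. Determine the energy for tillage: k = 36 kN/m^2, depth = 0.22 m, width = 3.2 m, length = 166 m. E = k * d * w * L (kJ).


E = k * d * w * L
  = 36 * 0.22 * 3.2 * 166
  = 4207.10 kJ


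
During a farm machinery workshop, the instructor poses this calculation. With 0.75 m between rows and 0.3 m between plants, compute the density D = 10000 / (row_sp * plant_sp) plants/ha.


D = 10000 / (row_sp * plant_sp)
  = 10000 / (0.75 * 0.3)
  = 10000 / 0.2250
  = 44444.44 plants/ha


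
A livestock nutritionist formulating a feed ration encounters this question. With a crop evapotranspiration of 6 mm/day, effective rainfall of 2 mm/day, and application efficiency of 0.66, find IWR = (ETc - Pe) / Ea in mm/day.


IWR = (ETc - Pe) / Ea
    = (6 - 2) / 0.66
    = 4 / 0.66
    = 6.06 mm/day


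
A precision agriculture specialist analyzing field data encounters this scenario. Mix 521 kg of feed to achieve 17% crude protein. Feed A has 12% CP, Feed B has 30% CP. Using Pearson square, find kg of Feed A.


parts_A = CP_b - target = 30 - 17 = 13
parts_B = target - CP_a = 17 - 12 = 5
total_parts = 13 + 5 = 18
Feed A = 521 * 13 / 18 = 376.28 kg
Feed B = 521 * 5 / 18 = 144.72 kg

376.28 kg


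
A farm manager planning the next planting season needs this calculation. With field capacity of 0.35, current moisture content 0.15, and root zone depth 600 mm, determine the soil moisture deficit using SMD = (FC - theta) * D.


SMD = (FC - theta) * D
    = (0.35 - 0.15) * 600
    = 0.200 * 600
    = 120 mm


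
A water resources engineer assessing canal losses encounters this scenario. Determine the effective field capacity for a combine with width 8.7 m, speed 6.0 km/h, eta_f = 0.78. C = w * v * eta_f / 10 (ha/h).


C = w * v * eta_f / 10
  = 8.7 * 6.0 * 0.78 / 10
  = 40.72 / 10
  = 4.07 ha/h


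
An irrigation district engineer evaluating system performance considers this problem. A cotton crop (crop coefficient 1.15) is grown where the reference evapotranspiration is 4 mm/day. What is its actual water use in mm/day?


ETc = Kc * ET0
    = 1.15 * 4
    = 4.60 mm/day


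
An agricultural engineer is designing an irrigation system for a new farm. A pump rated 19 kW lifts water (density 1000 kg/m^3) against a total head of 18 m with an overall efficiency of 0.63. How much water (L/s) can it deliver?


Q = (P * 1000 * eta) / (rho * g * H)
  = (19 * 1000 * 0.63) / (1000 * 9.81 * 18)
  = 11970 / 176580
  = 0.06779 m^3/s = 67.79 L/s


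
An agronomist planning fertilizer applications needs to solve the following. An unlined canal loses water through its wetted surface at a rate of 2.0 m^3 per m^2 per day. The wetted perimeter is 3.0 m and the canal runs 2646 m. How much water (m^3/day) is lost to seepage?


S = C * P * L
  = 2.0 * 3.0 * 2646
  = 15876 m^3/day


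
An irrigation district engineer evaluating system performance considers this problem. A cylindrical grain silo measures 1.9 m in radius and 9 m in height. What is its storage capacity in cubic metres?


V = pi * r^2 * h
  = pi * 1.9^2 * 9
  = pi * 3.61 * 9
  = 102.07 m^3


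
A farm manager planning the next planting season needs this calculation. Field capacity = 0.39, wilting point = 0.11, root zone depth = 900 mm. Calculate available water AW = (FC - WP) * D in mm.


AW = (FC - WP) * D
   = (0.39 - 0.11) * 900
   = 0.28 * 900
   = 252 mm


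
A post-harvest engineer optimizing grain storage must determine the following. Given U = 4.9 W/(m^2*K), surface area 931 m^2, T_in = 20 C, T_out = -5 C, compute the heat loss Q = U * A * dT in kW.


dT = 20 - (-5) = 25 K
Q = U * A * dT
  = 4.9 * 931 * 25
  = 114047.50 W = 114.05 kW


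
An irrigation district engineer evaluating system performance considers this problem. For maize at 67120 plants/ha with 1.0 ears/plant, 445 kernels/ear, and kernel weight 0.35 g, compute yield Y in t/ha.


Y = density * ears * kernels * kw
  = 67120 * 1.0 * 445 * 0.35 g/ha
  = 10453940 g/ha
  = 10453.94 kg/ha = 10.45 t/ha


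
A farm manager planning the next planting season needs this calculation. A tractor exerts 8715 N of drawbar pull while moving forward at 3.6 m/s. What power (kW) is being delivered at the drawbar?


P = F * v / 1000
  = 8715 * 3.6 / 1000
  = 31374 / 1000
  = 31.37 kW


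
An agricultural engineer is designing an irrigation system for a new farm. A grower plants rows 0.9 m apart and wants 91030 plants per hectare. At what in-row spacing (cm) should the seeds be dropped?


spacing = 10000 / (row_sp * density)
        = 10000 / (0.9 * 91030)
        = 10000 / 81927
        = 0.12206 m = 12.21 cm


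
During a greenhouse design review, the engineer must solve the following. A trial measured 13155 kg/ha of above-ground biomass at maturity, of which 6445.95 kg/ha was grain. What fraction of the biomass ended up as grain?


HI = grain_yield / biomass
   = 6445.95 / 13155
   = 0.49


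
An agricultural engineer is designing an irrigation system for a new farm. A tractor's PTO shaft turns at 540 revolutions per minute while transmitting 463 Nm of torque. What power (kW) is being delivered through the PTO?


P = 2*pi*n*T / 60000
  = 2*pi * 540 * 463 / 60000
  = 1570921.99 / 60000
  = 26.18 kW


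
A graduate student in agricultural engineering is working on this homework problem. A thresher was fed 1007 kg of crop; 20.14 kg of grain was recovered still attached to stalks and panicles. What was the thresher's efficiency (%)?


eta = (total - unthreshed) / total * 100
    = (1007 - 20.14) / 1007 * 100
    = 986.86 / 1007 * 100
    = 98%


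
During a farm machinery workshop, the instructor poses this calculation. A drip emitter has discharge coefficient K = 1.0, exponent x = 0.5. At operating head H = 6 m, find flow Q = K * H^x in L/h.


Q = K * H^x
  = 1.0 * 6^0.5
  = 1.0 * 2.4495
  = 2.45 L/h


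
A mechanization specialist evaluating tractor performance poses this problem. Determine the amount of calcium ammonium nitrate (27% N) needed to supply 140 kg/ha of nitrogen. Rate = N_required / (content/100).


Rate = N_required / (N_content / 100)
     = 140 / (27 / 100)
     = 140 / 0.27
     = 518.52 kg/ha


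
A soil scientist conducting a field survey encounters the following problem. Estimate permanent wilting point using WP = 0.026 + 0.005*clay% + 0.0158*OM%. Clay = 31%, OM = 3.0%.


WP = 0.026 + 0.005*31 + 0.0158*3.0
   = 0.026 + 0.1550 + 0.0474
   = 0.2284


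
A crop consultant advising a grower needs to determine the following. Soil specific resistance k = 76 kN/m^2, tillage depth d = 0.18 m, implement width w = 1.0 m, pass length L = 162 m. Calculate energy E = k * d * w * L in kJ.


E = k * d * w * L
  = 76 * 0.18 * 1.0 * 162
  = 2216.16 kJ


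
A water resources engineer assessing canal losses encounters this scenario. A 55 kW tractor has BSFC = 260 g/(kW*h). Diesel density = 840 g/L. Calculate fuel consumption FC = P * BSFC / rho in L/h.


FC = P * BSFC / rho_fuel
   = 55 * 260 / 840
   = 14300 / 840
   = 17.02 L/h


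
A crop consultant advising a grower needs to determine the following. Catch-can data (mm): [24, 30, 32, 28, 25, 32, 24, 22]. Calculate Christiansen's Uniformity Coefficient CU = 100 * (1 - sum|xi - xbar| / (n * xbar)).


xbar = 217 / 8 = 27.125
sum|xi - xbar| = 27
CU = 100 * (1 - 27 / (8 * 27.125))
   = 100 * (1 - 0.1244)
   = 87.56%


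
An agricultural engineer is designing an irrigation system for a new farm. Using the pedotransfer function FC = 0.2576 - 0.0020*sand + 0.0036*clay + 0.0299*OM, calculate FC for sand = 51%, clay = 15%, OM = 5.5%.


FC = 0.2576 - 0.0020*51 + 0.0036*15 + 0.0299*5.5
   = 0.2576 - 0.1020 + 0.0540 + 0.1645
   = 0.3741


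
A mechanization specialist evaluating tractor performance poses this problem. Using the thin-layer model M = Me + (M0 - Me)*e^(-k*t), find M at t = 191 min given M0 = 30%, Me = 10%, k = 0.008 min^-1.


M = Me + (M0 - Me) * e^(-k*t)
  = 10 + (30 - 10) * e^(-0.008*191)
  = 10 + 20 * e^(-1.528)
  = 10 + 20 * 0.21697
  = 10 + 4.3394
  = 14.34%


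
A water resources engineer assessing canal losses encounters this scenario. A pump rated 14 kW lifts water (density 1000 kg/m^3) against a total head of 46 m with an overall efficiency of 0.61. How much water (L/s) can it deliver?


Q = (P * 1000 * eta) / (rho * g * H)
  = (14 * 1000 * 0.61) / (1000 * 9.81 * 46)
  = 8540 / 451260
  = 0.01892 m^3/s = 18.92 L/s


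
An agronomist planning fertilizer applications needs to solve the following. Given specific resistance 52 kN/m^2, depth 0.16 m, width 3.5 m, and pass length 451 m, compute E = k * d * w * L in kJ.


E = k * d * w * L
  = 52 * 0.16 * 3.5 * 451
  = 13133.12 kJ


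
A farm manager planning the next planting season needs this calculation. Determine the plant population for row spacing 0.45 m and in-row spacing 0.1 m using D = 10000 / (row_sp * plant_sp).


D = 10000 / (row_sp * plant_sp)
  = 10000 / (0.45 * 0.1)
  = 10000 / 0.0450
  = 222222.22 plants/ha


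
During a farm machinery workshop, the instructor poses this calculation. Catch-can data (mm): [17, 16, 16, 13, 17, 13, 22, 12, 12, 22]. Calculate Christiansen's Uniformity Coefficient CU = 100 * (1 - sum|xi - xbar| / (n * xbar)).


xbar = 160 / 10 = 16
sum|xi - xbar| = 28
CU = 100 * (1 - 28 / (10 * 16))
   = 100 * (1 - 0.1750)
   = 82.50%


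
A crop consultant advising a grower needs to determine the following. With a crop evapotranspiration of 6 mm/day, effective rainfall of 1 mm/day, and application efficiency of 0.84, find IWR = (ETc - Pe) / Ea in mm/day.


IWR = (ETc - Pe) / Ea
    = (6 - 1) / 0.84
    = 5 / 0.84
    = 5.95 mm/day


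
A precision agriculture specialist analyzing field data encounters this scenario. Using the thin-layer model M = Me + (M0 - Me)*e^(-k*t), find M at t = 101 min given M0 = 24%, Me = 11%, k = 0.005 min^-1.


M = Me + (M0 - Me) * e^(-k*t)
  = 11 + (24 - 11) * e^(-0.005*101)
  = 11 + 13 * e^(-0.505)
  = 11 + 13 * 0.60351
  = 11 + 7.8456
  = 18.85%


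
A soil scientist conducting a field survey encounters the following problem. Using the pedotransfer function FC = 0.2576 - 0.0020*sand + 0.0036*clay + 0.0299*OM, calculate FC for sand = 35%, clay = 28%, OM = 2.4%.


FC = 0.2576 - 0.0020*35 + 0.0036*28 + 0.0299*2.4
   = 0.2576 - 0.0700 + 0.1008 + 0.0718
   = 0.3602


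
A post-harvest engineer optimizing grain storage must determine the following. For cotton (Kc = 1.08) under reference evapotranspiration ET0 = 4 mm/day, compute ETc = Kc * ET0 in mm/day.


ETc = Kc * ET0
    = 1.08 * 4
    = 4.32 mm/day


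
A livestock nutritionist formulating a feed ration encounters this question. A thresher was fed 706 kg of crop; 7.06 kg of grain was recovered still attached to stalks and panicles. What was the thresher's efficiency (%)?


eta = (total - unthreshed) / total * 100
    = (706 - 7.06) / 706 * 100
    = 698.94 / 706 * 100
    = 99%


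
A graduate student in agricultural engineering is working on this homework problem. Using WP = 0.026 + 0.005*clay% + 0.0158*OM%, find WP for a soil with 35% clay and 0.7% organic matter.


WP = 0.026 + 0.005*35 + 0.0158*0.7
   = 0.026 + 0.1750 + 0.0111
   = 0.2121


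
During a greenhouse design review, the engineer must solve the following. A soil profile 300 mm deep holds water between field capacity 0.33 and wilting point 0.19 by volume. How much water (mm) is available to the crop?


AW = (FC - WP) * D
   = (0.33 - 0.19) * 300
   = 0.14 * 300
   = 42 mm


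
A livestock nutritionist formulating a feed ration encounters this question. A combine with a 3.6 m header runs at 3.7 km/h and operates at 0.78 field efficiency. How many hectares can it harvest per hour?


C = w * v * eta_f / 10
  = 3.6 * 3.7 * 0.78 / 10
  = 10.39 / 10
  = 1.04 ha/h


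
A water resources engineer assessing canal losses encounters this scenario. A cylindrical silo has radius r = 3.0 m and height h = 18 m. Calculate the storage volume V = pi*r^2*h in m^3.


V = pi * r^2 * h
  = pi * 3.0^2 * 18
  = pi * 9 * 18
  = 508.94 m^3


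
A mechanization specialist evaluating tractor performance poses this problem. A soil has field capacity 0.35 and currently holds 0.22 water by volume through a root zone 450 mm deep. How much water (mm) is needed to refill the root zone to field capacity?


SMD = (FC - theta) * D
    = (0.35 - 0.22) * 450
    = 0.130 * 450
    = 58.50 mm


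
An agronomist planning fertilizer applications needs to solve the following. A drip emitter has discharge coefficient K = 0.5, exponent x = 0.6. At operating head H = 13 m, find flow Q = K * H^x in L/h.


Q = K * H^x
  = 0.5 * 13^0.6
  = 0.5 * 4.6598
  = 2.33 L/h


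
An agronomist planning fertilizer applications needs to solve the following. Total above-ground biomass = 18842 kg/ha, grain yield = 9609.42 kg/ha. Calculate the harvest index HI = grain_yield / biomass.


HI = grain_yield / biomass
   = 9609.42 / 18842
   = 0.51


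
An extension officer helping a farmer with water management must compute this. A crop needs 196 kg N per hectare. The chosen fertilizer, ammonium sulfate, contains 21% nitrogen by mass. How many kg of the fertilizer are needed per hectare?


Rate = N_required / (N_content / 100)
     = 196 / (21 / 100)
     = 196 / 0.21
     = 933.33 kg/ha


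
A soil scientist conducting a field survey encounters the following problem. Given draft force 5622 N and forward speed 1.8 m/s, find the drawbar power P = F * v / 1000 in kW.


P = F * v / 1000
  = 5622 * 1.8 / 1000
  = 10119.60 / 1000
  = 10.12 kW


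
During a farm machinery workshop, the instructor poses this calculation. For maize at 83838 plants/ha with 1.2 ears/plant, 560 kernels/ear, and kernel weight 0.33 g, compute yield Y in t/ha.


Y = density * ears * kernels * kw
  = 83838 * 1.2 * 560 * 0.33 g/ha
  = 18591914.88 g/ha
  = 18591.91 kg/ha = 18.59 t/ha


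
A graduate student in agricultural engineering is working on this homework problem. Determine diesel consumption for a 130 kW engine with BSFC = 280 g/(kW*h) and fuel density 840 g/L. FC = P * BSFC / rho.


FC = P * BSFC / rho_fuel
   = 130 * 280 / 840
   = 36400 / 840
   = 43.33 L/h


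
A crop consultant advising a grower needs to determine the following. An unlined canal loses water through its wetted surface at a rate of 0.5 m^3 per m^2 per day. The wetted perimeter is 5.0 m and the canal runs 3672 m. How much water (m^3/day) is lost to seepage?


S = C * P * L
  = 0.5 * 5.0 * 3672
  = 9180 m^3/day


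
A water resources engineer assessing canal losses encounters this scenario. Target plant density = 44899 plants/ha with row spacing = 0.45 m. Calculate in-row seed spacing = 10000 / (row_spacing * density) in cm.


spacing = 10000 / (row_sp * density)
        = 10000 / (0.45 * 44899)
        = 10000 / 20204.55
        = 0.49494 m = 49.49 cm


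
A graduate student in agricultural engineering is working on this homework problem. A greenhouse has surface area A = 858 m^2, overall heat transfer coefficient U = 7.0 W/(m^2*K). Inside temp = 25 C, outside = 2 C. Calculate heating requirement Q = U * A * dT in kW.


dT = 25 - (2) = 23 K
Q = U * A * dT
  = 7.0 * 858 * 23
  = 138138 W = 138.14 kW


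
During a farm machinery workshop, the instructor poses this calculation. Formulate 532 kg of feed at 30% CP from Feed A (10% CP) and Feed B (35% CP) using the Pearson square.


parts_A = CP_b - target = 35 - 30 = 5
parts_B = target - CP_a = 30 - 10 = 20
total_parts = 5 + 20 = 25
Feed A = 532 * 5 / 25 = 106.40 kg
Feed B = 532 * 20 / 25 = 425.60 kg

106.40 kg


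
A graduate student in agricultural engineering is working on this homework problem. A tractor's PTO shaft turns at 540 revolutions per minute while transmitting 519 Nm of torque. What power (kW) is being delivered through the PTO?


P = 2*pi*n*T / 60000
  = 2*pi * 540 * 519 / 60000
  = 1760925.51 / 60000
  = 29.35 kW


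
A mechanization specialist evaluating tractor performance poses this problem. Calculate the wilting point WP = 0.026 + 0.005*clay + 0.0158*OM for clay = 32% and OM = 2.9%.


WP = 0.026 + 0.005*32 + 0.0158*2.9
   = 0.026 + 0.1600 + 0.0458
   = 0.2318


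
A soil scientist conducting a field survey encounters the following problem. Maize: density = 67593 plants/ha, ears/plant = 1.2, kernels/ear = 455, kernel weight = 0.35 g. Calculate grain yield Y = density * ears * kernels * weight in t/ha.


Y = density * ears * kernels * kw
  = 67593 * 1.2 * 455 * 0.35 g/ha
  = 12917022.30 g/ha
  = 12917.02 kg/ha = 12.92 t/ha


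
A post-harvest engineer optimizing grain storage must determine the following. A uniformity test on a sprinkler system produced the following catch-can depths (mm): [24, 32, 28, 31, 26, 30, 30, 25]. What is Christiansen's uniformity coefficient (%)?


xbar = 226 / 8 = 28.250
sum|xi - xbar| = 20
CU = 100 * (1 - 20 / (8 * 28.250))
   = 100 * (1 - 0.0885)
   = 91.15%


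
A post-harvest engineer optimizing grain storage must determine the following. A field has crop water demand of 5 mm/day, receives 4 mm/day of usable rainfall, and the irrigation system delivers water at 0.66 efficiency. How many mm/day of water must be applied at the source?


IWR = (ETc - Pe) / Ea
    = (5 - 4) / 0.66
    = 1 / 0.66
    = 1.52 mm/day


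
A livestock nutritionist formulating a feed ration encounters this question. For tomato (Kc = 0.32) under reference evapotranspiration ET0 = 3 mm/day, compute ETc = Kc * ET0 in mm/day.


ETc = Kc * ET0
    = 0.32 * 3
    = 0.96 mm/day


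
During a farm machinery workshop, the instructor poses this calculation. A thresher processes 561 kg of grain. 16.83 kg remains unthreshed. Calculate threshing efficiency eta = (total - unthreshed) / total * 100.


eta = (total - unthreshed) / total * 100
    = (561 - 16.83) / 561 * 100
    = 544.17 / 561 * 100
    = 97%


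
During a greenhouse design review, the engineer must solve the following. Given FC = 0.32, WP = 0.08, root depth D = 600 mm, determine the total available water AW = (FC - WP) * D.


AW = (FC - WP) * D
   = (0.32 - 0.08) * 600
   = 0.24 * 600
   = 144 mm


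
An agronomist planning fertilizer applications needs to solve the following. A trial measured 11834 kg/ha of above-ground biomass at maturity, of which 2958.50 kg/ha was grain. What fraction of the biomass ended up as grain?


HI = grain_yield / biomass
   = 2958.50 / 11834
   = 0.25


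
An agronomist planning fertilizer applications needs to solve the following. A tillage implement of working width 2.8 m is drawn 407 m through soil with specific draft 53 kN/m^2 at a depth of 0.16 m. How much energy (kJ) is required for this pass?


E = k * d * w * L
  = 53 * 0.16 * 2.8 * 407
  = 9663.81 kJ


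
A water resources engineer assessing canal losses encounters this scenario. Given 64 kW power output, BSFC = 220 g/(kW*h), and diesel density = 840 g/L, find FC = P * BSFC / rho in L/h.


FC = P * BSFC / rho_fuel
   = 64 * 220 / 840
   = 14080 / 840
   = 16.76 L/h


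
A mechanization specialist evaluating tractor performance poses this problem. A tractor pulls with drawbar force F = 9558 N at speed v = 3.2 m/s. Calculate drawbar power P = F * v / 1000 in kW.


P = F * v / 1000
  = 9558 * 3.2 / 1000
  = 30585.60 / 1000
  = 30.59 kW


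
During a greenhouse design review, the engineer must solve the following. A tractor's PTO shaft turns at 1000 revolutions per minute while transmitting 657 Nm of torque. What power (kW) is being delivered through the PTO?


P = 2*pi*n*T / 60000
  = 2*pi * 1000 * 657 / 60000
  = 4128052.75 / 60000
  = 68.80 kW


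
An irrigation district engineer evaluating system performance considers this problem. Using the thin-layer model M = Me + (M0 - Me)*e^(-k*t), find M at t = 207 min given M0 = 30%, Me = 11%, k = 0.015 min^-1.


M = Me + (M0 - Me) * e^(-k*t)
  = 11 + (30 - 11) * e^(-0.015*207)
  = 11 + 19 * e^(-3.105)
  = 11 + 19 * 0.04482
  = 11 + 0.8517
  = 11.85%


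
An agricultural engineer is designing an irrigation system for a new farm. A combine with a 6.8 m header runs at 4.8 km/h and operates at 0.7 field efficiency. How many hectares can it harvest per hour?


C = w * v * eta_f / 10
  = 6.8 * 4.8 * 0.7 / 10
  = 22.85 / 10
  = 2.28 ha/h


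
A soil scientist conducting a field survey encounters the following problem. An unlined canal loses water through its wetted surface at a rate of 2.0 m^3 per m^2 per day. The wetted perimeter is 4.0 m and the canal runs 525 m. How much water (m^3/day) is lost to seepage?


S = C * P * L
  = 2.0 * 4.0 * 525
  = 4200 m^3/day


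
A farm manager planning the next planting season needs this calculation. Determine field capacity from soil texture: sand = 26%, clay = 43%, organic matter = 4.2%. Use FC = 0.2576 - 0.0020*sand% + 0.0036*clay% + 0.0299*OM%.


FC = 0.2576 - 0.0020*26 + 0.0036*43 + 0.0299*4.2
   = 0.2576 - 0.0520 + 0.1548 + 0.1256
   = 0.4860


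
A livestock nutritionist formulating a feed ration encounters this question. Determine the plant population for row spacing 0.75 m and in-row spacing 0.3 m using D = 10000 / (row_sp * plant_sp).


D = 10000 / (row_sp * plant_sp)
  = 10000 / (0.75 * 0.3)
  = 10000 / 0.2250
  = 44444.44 plants/ha


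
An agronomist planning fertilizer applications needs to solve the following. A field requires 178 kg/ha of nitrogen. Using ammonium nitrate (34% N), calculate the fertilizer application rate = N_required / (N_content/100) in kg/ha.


Rate = N_required / (N_content / 100)
     = 178 / (34 / 100)
     = 178 / 0.34
     = 523.53 kg/ha


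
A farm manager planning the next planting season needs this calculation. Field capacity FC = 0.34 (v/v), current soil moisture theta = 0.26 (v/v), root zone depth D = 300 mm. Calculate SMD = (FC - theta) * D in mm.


SMD = (FC - theta) * D
    = (0.34 - 0.26) * 300
    = 0.080 * 300
    = 24 mm


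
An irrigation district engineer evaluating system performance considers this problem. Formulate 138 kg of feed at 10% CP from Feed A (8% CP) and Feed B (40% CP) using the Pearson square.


parts_A = CP_b - target = 40 - 10 = 30
parts_B = target - CP_a = 10 - 8 = 2
total_parts = 30 + 2 = 32
Feed A = 138 * 30 / 32 = 129.38 kg
Feed B = 138 * 2 / 32 = 8.63 kg

129.38 kg


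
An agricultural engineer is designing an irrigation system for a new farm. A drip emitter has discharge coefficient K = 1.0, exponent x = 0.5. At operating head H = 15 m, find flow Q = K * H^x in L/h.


Q = K * H^x
  = 1.0 * 15^0.5
  = 1.0 * 3.8730
  = 3.87 L/h


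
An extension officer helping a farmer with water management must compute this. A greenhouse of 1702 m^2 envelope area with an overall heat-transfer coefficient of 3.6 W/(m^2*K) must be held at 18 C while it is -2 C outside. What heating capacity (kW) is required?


dT = 18 - (-2) = 20 K
Q = U * A * dT
  = 3.6 * 1702 * 20
  = 122544 W = 122.54 kW


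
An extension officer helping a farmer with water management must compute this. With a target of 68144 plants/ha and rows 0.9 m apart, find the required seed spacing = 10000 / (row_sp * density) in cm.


spacing = 10000 / (row_sp * density)
        = 10000 / (0.9 * 68144)
        = 10000 / 61329.60
        = 0.16305 m = 16.31 cm


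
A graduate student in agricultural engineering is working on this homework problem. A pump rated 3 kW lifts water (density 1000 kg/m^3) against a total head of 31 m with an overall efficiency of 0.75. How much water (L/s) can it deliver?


Q = (P * 1000 * eta) / (rho * g * H)
  = (3 * 1000 * 0.75) / (1000 * 9.81 * 31)
  = 2250 / 304110
  = 0.00740 m^3/s = 7.40 L/s


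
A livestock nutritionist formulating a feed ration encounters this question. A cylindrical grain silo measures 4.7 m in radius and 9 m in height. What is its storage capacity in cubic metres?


V = pi * r^2 * h
  = pi * 4.7^2 * 9
  = pi * 22.09 * 9
  = 624.58 m^3


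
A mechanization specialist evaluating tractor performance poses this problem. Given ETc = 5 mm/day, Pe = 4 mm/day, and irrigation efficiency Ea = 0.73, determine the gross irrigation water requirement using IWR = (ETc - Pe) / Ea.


IWR = (ETc - Pe) / Ea
    = (5 - 4) / 0.73
    = 1 / 0.73
    = 1.37 mm/day


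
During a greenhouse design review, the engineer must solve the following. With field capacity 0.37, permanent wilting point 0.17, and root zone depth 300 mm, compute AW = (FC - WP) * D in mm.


AW = (FC - WP) * D
   = (0.37 - 0.17) * 300
   = 0.20 * 300
   = 60 mm


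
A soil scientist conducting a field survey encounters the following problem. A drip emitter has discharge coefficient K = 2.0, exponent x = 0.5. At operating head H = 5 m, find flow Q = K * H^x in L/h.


Q = K * H^x
  = 2.0 * 5^0.5
  = 2.0 * 2.2361
  = 4.47 L/h


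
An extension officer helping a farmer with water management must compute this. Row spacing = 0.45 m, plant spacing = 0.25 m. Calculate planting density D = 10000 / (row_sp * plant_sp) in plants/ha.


D = 10000 / (row_sp * plant_sp)
  = 10000 / (0.45 * 0.25)
  = 10000 / 0.1125
  = 88888.89 plants/ha


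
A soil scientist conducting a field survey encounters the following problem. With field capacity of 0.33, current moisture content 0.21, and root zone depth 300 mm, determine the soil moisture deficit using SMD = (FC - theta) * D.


SMD = (FC - theta) * D
    = (0.33 - 0.21) * 300
    = 0.120 * 300
    = 36 mm


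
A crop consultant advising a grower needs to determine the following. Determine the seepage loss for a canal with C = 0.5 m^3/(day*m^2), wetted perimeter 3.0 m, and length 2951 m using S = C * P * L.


S = C * P * L
  = 0.5 * 3.0 * 2951
  = 4426.50 m^3/day


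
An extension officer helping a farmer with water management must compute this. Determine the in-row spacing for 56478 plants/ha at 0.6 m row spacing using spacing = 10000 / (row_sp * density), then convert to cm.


spacing = 10000 / (row_sp * density)
        = 10000 / (0.6 * 56478)
        = 10000 / 33886.80
        = 0.29510 m = 29.51 cm


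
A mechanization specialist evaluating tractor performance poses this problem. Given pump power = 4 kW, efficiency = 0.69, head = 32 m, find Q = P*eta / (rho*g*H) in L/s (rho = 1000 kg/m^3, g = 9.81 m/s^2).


Q = (P * 1000 * eta) / (rho * g * H)
  = (4 * 1000 * 0.69) / (1000 * 9.81 * 32)
  = 2760 / 313920
  = 0.00879 m^3/s = 8.79 L/s


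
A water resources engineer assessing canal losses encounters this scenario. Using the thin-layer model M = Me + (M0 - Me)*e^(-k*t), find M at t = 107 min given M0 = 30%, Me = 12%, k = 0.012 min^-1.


M = Me + (M0 - Me) * e^(-k*t)
  = 12 + (30 - 12) * e^(-0.012*107)
  = 12 + 18 * e^(-1.284)
  = 12 + 18 * 0.27693
  = 12 + 4.9847
  = 16.98%


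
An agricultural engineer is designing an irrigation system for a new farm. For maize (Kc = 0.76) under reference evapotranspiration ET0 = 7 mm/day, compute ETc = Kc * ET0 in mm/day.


ETc = Kc * ET0
    = 0.76 * 7
    = 5.32 mm/day


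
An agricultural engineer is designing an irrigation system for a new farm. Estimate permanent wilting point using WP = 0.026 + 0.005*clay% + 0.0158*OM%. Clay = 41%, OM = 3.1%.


WP = 0.026 + 0.005*41 + 0.0158*3.1
   = 0.026 + 0.2050 + 0.0490
   = 0.2800


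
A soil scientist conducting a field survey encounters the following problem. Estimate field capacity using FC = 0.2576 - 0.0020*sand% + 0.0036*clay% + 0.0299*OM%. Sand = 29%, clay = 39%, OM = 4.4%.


FC = 0.2576 - 0.0020*29 + 0.0036*39 + 0.0299*4.4
   = 0.2576 - 0.0580 + 0.1404 + 0.1316
   = 0.4716


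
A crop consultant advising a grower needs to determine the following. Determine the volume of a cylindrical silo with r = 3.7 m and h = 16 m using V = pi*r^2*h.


V = pi * r^2 * h
  = pi * 3.7^2 * 16
  = pi * 13.69 * 16
  = 688.13 m^3


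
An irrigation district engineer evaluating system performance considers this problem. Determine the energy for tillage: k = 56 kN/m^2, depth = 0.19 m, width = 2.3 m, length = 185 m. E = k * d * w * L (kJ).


E = k * d * w * L
  = 56 * 0.19 * 2.3 * 185
  = 4527.32 kJ


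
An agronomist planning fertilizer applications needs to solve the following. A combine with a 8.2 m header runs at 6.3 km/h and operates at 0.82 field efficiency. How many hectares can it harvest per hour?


C = w * v * eta_f / 10
  = 8.2 * 6.3 * 0.82 / 10
  = 42.36 / 10
  = 4.24 ha/h


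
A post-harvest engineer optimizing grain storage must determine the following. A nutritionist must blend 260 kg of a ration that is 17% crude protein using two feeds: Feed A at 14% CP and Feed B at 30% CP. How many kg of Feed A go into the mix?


parts_A = CP_b - target = 30 - 17 = 13
parts_B = target - CP_a = 17 - 14 = 3
total_parts = 13 + 3 = 16
Feed A = 260 * 13 / 16 = 211.25 kg
Feed B = 260 * 3 / 16 = 48.75 kg

211.25 kg


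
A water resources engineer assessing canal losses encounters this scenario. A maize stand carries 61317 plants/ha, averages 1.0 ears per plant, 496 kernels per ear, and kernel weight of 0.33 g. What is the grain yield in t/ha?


Y = density * ears * kernels * kw
  = 61317 * 1.0 * 496 * 0.33 g/ha
  = 10036366.56 g/ha
  = 10036.37 kg/ha = 10.04 t/ha


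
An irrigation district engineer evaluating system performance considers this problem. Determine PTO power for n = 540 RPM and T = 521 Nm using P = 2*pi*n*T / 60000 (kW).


P = 2*pi*n*T / 60000
  = 2*pi * 540 * 521 / 60000
  = 1767711.35 / 60000
  = 29.46 kW


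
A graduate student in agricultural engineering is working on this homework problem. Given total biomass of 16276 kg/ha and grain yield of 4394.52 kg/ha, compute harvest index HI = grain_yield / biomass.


HI = grain_yield / biomass
   = 4394.52 / 16276
   = 0.27


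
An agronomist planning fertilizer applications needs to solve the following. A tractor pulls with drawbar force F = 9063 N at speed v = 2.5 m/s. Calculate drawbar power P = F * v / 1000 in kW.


P = F * v / 1000
  = 9063 * 2.5 / 1000
  = 22657.50 / 1000
  = 22.66 kW


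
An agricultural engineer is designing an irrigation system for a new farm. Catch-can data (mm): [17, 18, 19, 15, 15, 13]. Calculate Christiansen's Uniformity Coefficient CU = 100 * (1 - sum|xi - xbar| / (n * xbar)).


xbar = 97 / 6 = 16.167
sum|xi - xbar| = 11
CU = 100 * (1 - 11 / (6 * 16.167))
   = 100 * (1 - 0.1134)
   = 88.66%


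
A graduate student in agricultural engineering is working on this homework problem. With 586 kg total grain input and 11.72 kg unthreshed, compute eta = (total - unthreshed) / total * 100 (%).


eta = (total - unthreshed) / total * 100
    = (586 - 11.72) / 586 * 100
    = 574.28 / 586 * 100
    = 98%


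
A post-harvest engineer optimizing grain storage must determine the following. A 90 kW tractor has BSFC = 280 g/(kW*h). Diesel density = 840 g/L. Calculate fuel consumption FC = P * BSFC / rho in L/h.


FC = P * BSFC / rho_fuel
   = 90 * 280 / 840
   = 25200 / 840
   = 30 L/h


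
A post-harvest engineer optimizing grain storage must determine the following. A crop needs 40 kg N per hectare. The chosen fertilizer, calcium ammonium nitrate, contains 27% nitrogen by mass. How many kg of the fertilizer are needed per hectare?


Rate = N_required / (N_content / 100)
     = 40 / (27 / 100)
     = 40 / 0.27
     = 148.15 kg/ha


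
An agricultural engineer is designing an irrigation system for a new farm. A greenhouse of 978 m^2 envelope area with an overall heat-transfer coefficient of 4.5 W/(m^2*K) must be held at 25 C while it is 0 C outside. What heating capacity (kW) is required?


dT = 25 - (0) = 25 K
Q = U * A * dT
  = 4.5 * 978 * 25
  = 110025 W = 110.03 kW


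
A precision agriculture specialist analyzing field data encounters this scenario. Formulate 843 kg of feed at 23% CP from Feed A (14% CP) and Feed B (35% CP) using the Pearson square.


parts_A = CP_b - target = 35 - 23 = 12
parts_B = target - CP_a = 23 - 14 = 9
total_parts = 12 + 9 = 21
Feed A = 843 * 12 / 21 = 481.71 kg
Feed B = 843 * 9 / 21 = 361.29 kg

481.71 kg


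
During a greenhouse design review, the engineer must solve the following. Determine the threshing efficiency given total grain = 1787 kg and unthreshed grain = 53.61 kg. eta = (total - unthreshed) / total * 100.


eta = (total - unthreshed) / total * 100
    = (1787 - 53.61) / 1787 * 100
    = 1733.39 / 1787 * 100
    = 97%


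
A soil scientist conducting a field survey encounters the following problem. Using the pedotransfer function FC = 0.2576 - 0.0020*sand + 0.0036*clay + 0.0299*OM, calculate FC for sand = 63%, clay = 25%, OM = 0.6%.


FC = 0.2576 - 0.0020*63 + 0.0036*25 + 0.0299*0.6
   = 0.2576 - 0.1260 + 0.0900 + 0.0179
   = 0.2395


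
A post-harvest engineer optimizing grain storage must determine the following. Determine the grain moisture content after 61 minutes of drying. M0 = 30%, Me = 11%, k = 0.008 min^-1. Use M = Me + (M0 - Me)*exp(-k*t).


M = Me + (M0 - Me) * e^(-k*t)
  = 11 + (30 - 11) * e^(-0.008*61)
  = 11 + 19 * e^(-0.488)
  = 11 + 19 * 0.61385
  = 11 + 11.6632
  = 22.66%


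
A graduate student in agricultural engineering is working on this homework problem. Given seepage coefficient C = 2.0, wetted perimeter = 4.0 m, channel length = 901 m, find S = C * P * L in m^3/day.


S = C * P * L
  = 2.0 * 4.0 * 901
  = 7208 m^3/day


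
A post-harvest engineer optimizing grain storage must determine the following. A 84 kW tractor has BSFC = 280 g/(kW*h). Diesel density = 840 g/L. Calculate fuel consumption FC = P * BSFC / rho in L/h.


FC = P * BSFC / rho_fuel
   = 84 * 280 / 840
   = 23520 / 840
   = 28 L/h


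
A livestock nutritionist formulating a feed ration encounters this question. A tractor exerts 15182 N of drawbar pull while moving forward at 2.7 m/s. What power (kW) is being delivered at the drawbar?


P = F * v / 1000
  = 15182 * 2.7 / 1000
  = 40991.40 / 1000
  = 40.99 kW


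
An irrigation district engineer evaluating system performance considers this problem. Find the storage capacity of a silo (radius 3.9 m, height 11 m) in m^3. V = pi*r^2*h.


V = pi * r^2 * h
  = pi * 3.9^2 * 11
  = pi * 15.21 * 11
  = 525.62 m^3


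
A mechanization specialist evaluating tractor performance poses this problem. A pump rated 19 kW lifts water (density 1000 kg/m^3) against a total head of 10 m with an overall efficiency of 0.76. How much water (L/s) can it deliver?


Q = (P * 1000 * eta) / (rho * g * H)
  = (19 * 1000 * 0.76) / (1000 * 9.81 * 10)
  = 14440 / 98100
  = 0.14720 m^3/s = 147.20 L/s


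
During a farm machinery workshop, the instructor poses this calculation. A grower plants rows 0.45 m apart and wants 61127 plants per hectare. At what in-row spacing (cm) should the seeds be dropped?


spacing = 10000 / (row_sp * density)
        = 10000 / (0.45 * 61127)
        = 10000 / 27507.15
        = 0.36354 m = 36.35 cm


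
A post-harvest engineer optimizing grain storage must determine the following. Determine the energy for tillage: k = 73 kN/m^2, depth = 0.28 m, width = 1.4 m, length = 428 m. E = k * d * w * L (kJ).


E = k * d * w * L
  = 73 * 0.28 * 1.4 * 428
  = 12247.65 kJ


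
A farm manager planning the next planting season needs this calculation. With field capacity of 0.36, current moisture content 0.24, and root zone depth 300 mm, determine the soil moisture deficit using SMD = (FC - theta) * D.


SMD = (FC - theta) * D
    = (0.36 - 0.24) * 300
    = 0.120 * 300
    = 36 mm


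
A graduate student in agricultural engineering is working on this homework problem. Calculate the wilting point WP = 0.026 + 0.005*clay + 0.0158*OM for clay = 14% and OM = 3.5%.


WP = 0.026 + 0.005*14 + 0.0158*3.5
   = 0.026 + 0.0700 + 0.0553
   = 0.1513


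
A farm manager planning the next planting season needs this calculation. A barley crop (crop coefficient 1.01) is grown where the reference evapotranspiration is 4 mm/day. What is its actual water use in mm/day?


ETc = Kc * ET0
    = 1.01 * 4
    = 4.04 mm/day


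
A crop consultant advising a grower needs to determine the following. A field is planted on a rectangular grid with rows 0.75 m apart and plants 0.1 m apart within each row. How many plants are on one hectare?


D = 10000 / (row_sp * plant_sp)
  = 10000 / (0.75 * 0.1)
  = 10000 / 0.0750
  = 133333.33 plants/ha
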